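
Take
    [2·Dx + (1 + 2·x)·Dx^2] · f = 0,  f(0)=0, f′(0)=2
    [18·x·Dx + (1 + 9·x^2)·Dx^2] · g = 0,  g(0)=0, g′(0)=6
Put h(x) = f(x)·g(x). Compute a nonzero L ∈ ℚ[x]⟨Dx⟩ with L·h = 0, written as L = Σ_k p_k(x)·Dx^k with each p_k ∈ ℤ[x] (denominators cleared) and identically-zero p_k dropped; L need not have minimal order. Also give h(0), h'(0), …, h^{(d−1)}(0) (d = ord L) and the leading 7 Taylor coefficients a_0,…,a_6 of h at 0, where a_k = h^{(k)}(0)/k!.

L = (792 + 3024·x + 22680·x^2 + 102384·x^3 + 174960·x^4 + 151632·x^5 + 104976·x^7)·Dx + (332 + 4752·x + 28908·x^2 + 127008·x^3 + 351216·x^4 + 542376·x^5 + 408240·x^6 + 157464·x^7 + 367416·x^8)·Dx^2 + (44 + 916·x + 6696·x^2 + 27252·x^3 + 85860·x^4 + 193428·x^5 + 279936·x^6 + 224532·x^7 + 157464·x^8 + 209952·x^9)·Dx^3 + (10 + 76·x + 418·x^2 + 1728·x^3 + 5391·x^4 + 12960·x^5 + 24948·x^6 + 34992·x^7 + 29889·x^8 + 26244·x^9 + 26244·x^10)·Dx^4  (order 4).
h: a_k = 0, 0, 12, -12, -20, 12, 924/5, …
ICs: h(0) = 0, h′(0) = 0, h′′(0) = 24, h′′′(0) = -72.

f: a_k = 0, 2, -2, 8/3, -4, 32/5, -32/3, …
g: a_k = 0, 6, 0, -18, 0, 486/5, 0, …
f·g: L₀ = L_f ⊗_s L_g, ord ≤ 2·2.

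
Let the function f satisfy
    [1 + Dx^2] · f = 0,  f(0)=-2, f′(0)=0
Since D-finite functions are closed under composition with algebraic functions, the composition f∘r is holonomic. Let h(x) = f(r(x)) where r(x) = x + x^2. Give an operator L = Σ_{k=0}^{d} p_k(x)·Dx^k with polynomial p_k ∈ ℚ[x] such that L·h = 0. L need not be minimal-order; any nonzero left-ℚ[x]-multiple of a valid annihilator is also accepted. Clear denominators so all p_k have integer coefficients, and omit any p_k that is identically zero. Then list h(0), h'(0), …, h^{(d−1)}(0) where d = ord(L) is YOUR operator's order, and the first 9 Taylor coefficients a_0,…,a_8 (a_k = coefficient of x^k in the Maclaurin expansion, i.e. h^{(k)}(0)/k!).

L = (1 + 6·x + 12·x^2 + 8·x^3) - 2·Dx + (1 + 2·x)·Dx^2  (order 2).
h: a_k = -2, 0, 1, 2, 11/12, -1/3, -179/360, -19/60, -841/20160, …
ICs: h(0) = -2, h′(0) = 0.

f: a_k = -2, 0, 1, 0, -1/12, 0, 1/360, 0, -1/20160, …
Change of var in L_f (x↦r) gives L₀.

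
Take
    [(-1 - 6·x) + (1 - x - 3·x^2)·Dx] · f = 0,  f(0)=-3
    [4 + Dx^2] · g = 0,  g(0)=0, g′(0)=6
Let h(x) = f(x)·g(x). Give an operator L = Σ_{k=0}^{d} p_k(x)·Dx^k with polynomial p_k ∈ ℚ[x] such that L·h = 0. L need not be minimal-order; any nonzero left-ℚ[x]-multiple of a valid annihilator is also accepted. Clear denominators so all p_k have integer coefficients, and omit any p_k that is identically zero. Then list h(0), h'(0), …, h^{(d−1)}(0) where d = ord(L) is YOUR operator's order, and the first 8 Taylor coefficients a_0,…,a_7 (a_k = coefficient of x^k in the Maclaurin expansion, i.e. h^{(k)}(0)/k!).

f: a_k = -3, -3, -12, -21, -57, -120, -291, -651, …
g: a_k = 0, 6, 0, -4, 0, 4/5, 0, -8/105, …
h₀=f·g: eliminate ⇒ L₀, order ≤ 1·2.
L = (2 + 4·x + 12·x^2) + (2 + 12·x)·Dx + (-1 + x + 3·x^2)·Dx^2  (order 2).
h: a_k = 0, -18, -18, -60, -114, -1482/5, -3192/5, -53458/35, …
ICs: h(0) = 0, h′(0) = -18.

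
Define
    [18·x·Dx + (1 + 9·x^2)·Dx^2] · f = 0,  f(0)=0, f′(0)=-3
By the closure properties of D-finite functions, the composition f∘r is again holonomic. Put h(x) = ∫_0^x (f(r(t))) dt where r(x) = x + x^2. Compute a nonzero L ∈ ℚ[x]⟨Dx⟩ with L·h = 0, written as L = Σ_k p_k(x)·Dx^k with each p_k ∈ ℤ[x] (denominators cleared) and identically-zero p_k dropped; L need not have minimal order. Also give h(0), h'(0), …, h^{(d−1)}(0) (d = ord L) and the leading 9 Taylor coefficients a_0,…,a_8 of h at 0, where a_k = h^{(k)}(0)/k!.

L = (-2 + 18·x + 72·x^2 + 108·x^3 + 54·x^4)·Dx^2 + (1 + 2·x + 9·x^2 + 36·x^3 + 45·x^4 + 18·x^5)·Dx^3  (order 3).
h: a_k = 0, 0, -3/2, -1, 9/4, 27/5, -18/5, -234/7, -1215/56, …
ICs: h(0) = 0, h′(0) = 0, h′′(0) = -3.

f: a_k = 0, -3, 0, 9, 0, -243/5, 0, 2187/7, 0, …
Change of var in L_f (x↦r) gives L₀.
Integrate: L := L₀·Dx.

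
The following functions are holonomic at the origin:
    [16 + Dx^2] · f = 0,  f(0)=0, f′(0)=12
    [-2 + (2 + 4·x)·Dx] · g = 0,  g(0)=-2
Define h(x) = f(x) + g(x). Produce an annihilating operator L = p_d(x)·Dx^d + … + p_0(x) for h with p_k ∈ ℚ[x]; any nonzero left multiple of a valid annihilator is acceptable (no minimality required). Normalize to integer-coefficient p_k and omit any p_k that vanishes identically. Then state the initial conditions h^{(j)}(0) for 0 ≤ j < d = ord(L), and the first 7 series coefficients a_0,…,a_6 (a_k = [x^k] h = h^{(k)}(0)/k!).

L = (-304 - 1024·x - 1024·x^2) + (240 + 1504·x + 3072·x^2 + 2048·x^3)·Dx + (-19 - 64·x - 64·x^2)·Dx^2 + (15 + 94·x + 192·x^2 + 128·x^3)·Dx^3  (order 3).
h: a_k = -2, 10, 1, -33, 5/4, 477/20, 21/8, …
ICs: h(0) = -2, h′(0) = 10, h′′(0) = 2.

f: a_k = 0, 12, 0, -32, 0, 128/5, 0, …
g: a_k = -2, -2, 1, -1, 5/4, -7/4, 21/8, …
h₀=f+g: left-lcm gives L₀, ord ≤ 3.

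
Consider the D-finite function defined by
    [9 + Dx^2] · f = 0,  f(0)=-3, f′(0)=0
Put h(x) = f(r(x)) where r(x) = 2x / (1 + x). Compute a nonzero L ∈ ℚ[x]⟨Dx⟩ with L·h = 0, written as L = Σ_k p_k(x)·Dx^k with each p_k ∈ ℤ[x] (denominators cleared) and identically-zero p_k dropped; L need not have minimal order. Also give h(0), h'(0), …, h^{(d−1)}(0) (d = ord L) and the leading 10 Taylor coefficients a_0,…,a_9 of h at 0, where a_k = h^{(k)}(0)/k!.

f: a_k = -3, 0, 27/2, 0, -81/8, 0, 243/80, 0, -2187/4480, 0, …
L₀ from L_f via x↦r, Dx↦r'^{-1}Dx.
L = 36 + (2 + 6·x + 6·x^2 + 2·x^3)·Dx + (1 + 4·x + 6·x^2 + 4·x^3 + x^4)·Dx^2  (order 2).
h: a_k = -3, 0, 54, -108, 0, 432, -5778/5, 8748/5, -9342/7, -43632/35, …
ICs: h(0) = -3, h′(0) = 0.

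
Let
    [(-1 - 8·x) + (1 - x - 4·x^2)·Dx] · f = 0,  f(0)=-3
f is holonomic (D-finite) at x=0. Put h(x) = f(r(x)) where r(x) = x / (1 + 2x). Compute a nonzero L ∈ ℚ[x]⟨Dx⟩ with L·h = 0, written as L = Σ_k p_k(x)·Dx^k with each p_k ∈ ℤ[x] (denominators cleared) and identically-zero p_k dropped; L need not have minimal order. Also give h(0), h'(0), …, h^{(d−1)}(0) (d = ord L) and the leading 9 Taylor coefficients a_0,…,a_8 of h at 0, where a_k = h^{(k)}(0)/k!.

L = (1 + 10·x) + (-1 - 5·x - 4·x^2 + 4·x^3)·Dx  (order 1).
h: a_k = -3, -3, -9, 21, -81, 285, -1017, 3621, -12897, …
ICs: h(0) = -3.

f: a_k = -3, -3, -15, -27, -87, -195, -543, -1323, -3495, …
f∘r: x↦r, Dx↦Dx/r' in L_f ⇒ L₀.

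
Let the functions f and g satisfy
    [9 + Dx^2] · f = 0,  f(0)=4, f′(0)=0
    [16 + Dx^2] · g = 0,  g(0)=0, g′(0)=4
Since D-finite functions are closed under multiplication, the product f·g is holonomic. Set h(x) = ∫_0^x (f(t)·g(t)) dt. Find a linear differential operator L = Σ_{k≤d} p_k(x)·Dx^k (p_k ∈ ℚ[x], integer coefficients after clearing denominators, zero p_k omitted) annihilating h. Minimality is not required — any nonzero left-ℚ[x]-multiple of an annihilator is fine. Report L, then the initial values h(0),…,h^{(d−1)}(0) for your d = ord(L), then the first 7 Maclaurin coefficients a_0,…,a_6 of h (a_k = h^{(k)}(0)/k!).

L = 49·Dx + 50·Dx^3 + Dx^5  (order 5).
h: a_k = 0, 0, 8, 0, -86/3, 0, 2101/45, …
ICs: h(0) = 0, h′(0) = 0, h′′(0) = 16, h′′′(0) = 0, h′′′′(0) = -688.

f: a_k = 4, 0, -18, 0, 27/2, 0, -81/20, …
g: a_k = 0, 4, 0, -32/3, 0, 128/15, 0, …
f·g: L₀ = L_f ⊗_s L_g, ord ≤ 2·2.
h=∫₀ˣh₀: take L = L₀·Dx.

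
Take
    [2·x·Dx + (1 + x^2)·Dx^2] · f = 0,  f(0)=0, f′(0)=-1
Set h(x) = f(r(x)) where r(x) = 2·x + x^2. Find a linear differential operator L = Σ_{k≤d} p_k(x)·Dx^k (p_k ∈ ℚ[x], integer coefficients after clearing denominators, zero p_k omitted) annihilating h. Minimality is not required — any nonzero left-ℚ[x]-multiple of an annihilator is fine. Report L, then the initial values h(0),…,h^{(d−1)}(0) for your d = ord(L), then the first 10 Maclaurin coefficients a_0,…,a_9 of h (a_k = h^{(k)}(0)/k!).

f: a_k = 0, -1, 0, 1/3, 0, -1/5, 0, 1/7, 0, -1/9, …
L₀ from L_f via x↦r, Dx↦r'^{-1}Dx.
L = (-1 + 8·x + 16·x^2 + 12·x^3 + 3·x^4)·Dx + (1 + x + 4·x^2 + 8·x^3 + 5·x^4 + x^5)·Dx^2  (order 2).
h: a_k = 0, -2, -1, 8/3, 4, -22/5, -47/3, 16/7, 56, 334/9, …
ICs: h(0) = 0, h′(0) = -2.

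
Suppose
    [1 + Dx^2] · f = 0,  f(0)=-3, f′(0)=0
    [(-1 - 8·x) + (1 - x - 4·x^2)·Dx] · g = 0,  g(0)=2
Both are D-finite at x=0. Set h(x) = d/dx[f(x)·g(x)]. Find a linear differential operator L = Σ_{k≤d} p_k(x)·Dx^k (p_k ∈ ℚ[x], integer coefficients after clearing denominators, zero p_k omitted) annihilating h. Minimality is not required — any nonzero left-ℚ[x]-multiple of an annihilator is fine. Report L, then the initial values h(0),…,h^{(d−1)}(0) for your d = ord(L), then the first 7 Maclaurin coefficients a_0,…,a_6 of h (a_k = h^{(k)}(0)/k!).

L = (159 - 2·x - 7·x^2 + 8·x^3 + 16·x^4) + (22 + 178·x + 24·x^2 + 64·x^3)·Dx + (-7 + 6·x + 25·x^2 + 8·x^3 + 16·x^4)·Dx^2  (order 2).
h: a_k = -6, -54, -153, -637, -7265/4, -120029/20, -2060723/120, …
ICs: h(0) = -6, h′(0) = -54.

f: a_k = -3, 0, 3/2, 0, -1/8, 0, 1/240, …
g: a_k = 2, 2, 10, 18, 58, 130, 362, …
Sym-product of L_f,L_g gives L₀ (≤ ord 2).
Derive L from L₀ (diff closure).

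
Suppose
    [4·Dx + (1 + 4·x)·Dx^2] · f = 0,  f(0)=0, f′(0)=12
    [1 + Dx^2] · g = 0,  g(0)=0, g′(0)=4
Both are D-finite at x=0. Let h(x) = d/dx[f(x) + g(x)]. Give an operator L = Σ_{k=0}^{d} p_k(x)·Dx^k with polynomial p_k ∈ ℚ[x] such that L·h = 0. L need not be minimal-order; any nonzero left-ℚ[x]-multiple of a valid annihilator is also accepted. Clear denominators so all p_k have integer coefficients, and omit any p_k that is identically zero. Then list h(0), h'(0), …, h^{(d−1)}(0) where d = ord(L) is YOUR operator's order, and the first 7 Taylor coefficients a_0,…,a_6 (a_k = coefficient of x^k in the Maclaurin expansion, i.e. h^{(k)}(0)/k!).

L = (388 + 32·x + 64·x^2) + (33 + 140·x + 48·x^2 + 64·x^3)·Dx + (388 + 32·x + 64·x^2)·Dx^2 + (33 + 140·x + 48·x^2 + 64·x^3)·Dx^3  (order 3).
h: a_k = 16, -48, 190, -768, 18433/6, -12288, 8847359/180, …
ICs: h(0) = 16, h′(0) = -48, h′′(0) = 380.

f: a_k = 0, 12, -24, 64, -192, 3072/5, -2048, …
g: a_k = 0, 4, 0, -2/3, 0, 1/30, 0, …
Weyl lclm of L_f,L_g ⇒ L₀ (ord ≤ 4).
h₀' ⇒ L via d/dx closure of L₀.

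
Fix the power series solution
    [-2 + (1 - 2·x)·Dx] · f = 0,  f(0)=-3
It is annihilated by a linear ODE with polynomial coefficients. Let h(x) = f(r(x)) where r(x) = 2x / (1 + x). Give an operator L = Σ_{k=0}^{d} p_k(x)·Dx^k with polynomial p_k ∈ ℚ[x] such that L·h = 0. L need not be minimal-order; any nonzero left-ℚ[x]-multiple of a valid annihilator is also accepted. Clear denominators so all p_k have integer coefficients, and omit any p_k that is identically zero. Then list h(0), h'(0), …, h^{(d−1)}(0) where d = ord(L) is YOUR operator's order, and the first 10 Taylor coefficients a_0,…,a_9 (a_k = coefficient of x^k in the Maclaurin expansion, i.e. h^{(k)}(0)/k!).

f: a_k = -3, -6, -12, -24, -48, -96, -192, -384, -768, -1536, …
f∘r: x↦r, Dx↦Dx/r' in L_f ⇒ L₀.
L = 4 + (-1 + 2·x + 3·x^2)·Dx  (order 1).
h: a_k = -3, -12, -36, -108, -324, -972, -2916, -8748, -26244, -78732, …
ICs: h(0) = -3.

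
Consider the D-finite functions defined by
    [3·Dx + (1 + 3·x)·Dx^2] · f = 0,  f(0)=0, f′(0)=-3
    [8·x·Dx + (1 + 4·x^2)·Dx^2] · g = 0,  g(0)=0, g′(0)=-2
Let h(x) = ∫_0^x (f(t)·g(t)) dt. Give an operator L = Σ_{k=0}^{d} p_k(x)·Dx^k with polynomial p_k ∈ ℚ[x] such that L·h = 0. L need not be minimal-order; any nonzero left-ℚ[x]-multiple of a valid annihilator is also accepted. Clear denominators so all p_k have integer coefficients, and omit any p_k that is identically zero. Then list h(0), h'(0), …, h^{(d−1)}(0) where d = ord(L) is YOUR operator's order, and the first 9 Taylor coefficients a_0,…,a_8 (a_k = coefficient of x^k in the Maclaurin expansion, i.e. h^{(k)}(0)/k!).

L = (1632 + 8496·x + 23040·x^2 + 110016·x^3 + 207360·x^4 + 269568·x^5 + 82944·x^7)·Dx^2 + (418 + 6672·x + 44112·x^2 + 151488·x^3 + 393984·x^4 + 642816·x^5 + 725760·x^6 + 82944·x^7 + 290304·x^8)·Dx^3 + (204 + 1844·x + 12096·x^2 + 47408·x^3 + 122880·x^4 + 240192·x^5 + 331776·x^6 + 361728·x^7 + 82944·x^8 + 165888·x^9)·Dx^4 + (25 + 246·x + 1217·x^2 + 4128·x^3 + 10624·x^4 + 22080·x^5 + 34272·x^6 + 41472·x^7 + 43776·x^8 + 13824·x^9 + 20736·x^10)·Dx^5  (order 5).
h: a_k = 0, 0, 0, 2, -9/4, 2, -19/4, 66/5, -1089/40, …
ICs: h(0) = 0, h′(0) = 0, h′′(0) = 0, h′′′(0) = 12, h′′′′(0) = -54.

f: a_k = 0, -3, 9/2, -9, 81/4, -243/5, 243/2, -2187/7, 6561/8, …
g: a_k = 0, -2, 0, 8/3, 0, -32/5, 0, 128/7, 0, …
h₀=f·g: eliminate ⇒ L₀, order ≤ 2·2.
h=∫h₀ ⇒ L = L₀·Dx.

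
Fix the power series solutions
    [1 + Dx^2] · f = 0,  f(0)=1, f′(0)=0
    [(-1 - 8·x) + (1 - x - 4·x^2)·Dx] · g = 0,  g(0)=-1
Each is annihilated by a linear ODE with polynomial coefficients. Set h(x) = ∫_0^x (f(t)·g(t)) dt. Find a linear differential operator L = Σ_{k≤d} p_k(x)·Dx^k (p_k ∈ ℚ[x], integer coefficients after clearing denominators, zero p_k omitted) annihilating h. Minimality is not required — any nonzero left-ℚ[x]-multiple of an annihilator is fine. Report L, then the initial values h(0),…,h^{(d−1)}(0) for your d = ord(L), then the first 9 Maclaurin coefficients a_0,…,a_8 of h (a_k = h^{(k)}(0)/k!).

L = (7 + x + 4·x^2)·Dx + (2 + 16·x)·Dx^2 + (-1 + x + 4·x^2)·Dx^3  (order 3).
h: a_k = 0, -1, -1/2, -3/2, -17/8, -637/120, -1453/144, -17147/720, -294389/5760, …
ICs: h(0) = 0, h′(0) = -1, h′′(0) = -1.

f: a_k = 1, 0, -1/2, 0, 1/24, 0, -1/720, 0, 1/40320, …
g: a_k = -1, -1, -5, -9, -29, -65, -181, -441, -1165, …
Product ⇒ symmetric product L₀, ord ≤ 2.
h=∫h₀ ⇒ L = L₀·Dx.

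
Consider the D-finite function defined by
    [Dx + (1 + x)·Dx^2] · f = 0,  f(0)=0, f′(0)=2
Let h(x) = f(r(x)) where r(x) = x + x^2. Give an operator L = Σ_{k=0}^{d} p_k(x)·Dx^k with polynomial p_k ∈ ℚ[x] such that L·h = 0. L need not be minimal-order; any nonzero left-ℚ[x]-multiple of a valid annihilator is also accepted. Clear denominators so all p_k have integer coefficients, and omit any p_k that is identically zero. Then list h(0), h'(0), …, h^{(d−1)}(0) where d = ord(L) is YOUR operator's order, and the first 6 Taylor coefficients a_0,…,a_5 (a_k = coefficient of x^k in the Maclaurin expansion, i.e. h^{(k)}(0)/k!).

L = (-1 + 2·x + 2·x^2)·Dx + (1 + 3·x + 3·x^2 + 2·x^3)·Dx^2  (order 2).
h: a_k = 0, 2, 1, -4/3, 1/2, 2/5, …
ICs: h(0) = 0, h′(0) = 2.

f: a_k = 0, 2, -1, 2/3, -1/2, 2/5, …
Substitute x→r, Dx→(1/r')Dx; clear ⇒ L₀.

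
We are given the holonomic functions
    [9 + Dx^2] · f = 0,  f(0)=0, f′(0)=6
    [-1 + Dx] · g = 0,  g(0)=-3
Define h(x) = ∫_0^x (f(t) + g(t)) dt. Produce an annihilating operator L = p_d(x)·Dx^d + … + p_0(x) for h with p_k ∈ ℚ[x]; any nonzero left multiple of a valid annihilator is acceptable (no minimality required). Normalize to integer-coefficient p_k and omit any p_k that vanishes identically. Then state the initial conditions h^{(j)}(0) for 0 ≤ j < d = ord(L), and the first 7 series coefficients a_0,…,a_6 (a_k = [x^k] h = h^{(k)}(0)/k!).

L = -9·Dx + 9·Dx^2 - Dx^3 + Dx^4  (order 4).
h: a_k = 0, -3, 3/2, -1/2, -19/8, -1/40, 161/240, …
ICs: h(0) = 0, h′(0) = -3, h′′(0) = 3, h′′′(0) = -3.

f: a_k = 0, 6, 0, -9, 0, 81/20, 0, …
g: a_k = -3, -3, -3/2, -1/2, -1/8, -1/40, -1/240, …
h₀=f+g: left-lcm gives L₀, ord ≤ 3.
h=∫₀ˣh₀: take L = L₀·Dx.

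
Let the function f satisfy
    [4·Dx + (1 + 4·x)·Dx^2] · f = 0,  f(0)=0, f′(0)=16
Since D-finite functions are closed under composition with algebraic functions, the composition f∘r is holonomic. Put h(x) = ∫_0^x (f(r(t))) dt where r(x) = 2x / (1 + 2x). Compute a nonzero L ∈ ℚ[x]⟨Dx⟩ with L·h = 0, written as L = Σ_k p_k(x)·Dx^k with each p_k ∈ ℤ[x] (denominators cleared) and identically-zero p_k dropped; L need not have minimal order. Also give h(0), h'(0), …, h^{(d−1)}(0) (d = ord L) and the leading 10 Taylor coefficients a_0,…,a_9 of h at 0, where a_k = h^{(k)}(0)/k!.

f: a_k = 0, 16, -32, 256/3, -256, 4096/5, -8192/3, 65536/7, -32768, 1048576/9, …
Substitute x→r, Dx→(1/r')Dx; clear ⇒ L₀.
Integrate: L := L₀·Dx.
L = (12 + 40·x)·Dx^2 + (1 + 12·x + 20·x^2)·Dx^3  (order 3).
h: a_k = 0, 0, 16, -64, 992/3, -9984/5, 199936/15, -95232, 4999936/7, -16666624/3, …
ICs: h(0) = 0, h′(0) = 0, h′′(0) = 32.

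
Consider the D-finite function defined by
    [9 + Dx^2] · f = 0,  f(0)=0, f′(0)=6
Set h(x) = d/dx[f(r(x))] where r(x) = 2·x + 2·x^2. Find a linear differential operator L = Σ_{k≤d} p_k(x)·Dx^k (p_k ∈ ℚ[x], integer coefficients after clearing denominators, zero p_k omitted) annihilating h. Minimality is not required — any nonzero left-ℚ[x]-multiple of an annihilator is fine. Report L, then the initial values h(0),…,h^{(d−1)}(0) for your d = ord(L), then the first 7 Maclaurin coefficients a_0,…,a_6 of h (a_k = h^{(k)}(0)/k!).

f: a_k = 0, 6, 0, -9, 0, 81/20, 0, …
Substitute x→r, Dx→(1/r')Dx; clear ⇒ L₀.
h=h₀': d/dx-closure on L₀ ⇒ L.
L = (48 + 288·x + 864·x^2 + 1152·x^3 + 576·x^4) + (-6 - 12·x)·Dx + (1 + 4·x + 4·x^2)·Dx^2  (order 2).
h: a_k = 12, 24, -216, -864, -432, 3456, 41472/5, …
ICs: h(0) = 12, h′(0) = 24.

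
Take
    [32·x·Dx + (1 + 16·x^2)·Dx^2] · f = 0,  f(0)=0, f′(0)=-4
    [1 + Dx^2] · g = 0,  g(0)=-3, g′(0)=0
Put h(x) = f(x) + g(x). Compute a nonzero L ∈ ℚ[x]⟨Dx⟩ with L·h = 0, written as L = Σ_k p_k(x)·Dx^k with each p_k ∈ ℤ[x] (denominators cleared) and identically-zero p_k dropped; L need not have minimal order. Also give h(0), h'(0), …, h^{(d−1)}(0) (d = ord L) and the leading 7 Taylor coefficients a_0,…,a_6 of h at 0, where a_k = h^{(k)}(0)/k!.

L = (-6112·x + 99328·x^3 + 8192·x^5)·Dx + (-31 + 1072·x^2 + 25344·x^4 + 4096·x^6)·Dx^2 + (-6112·x + 99328·x^3 + 8192·x^5)·Dx^3 + (-31 + 1072·x^2 + 25344·x^4 + 4096·x^6)·Dx^4  (order 4).
h: a_k = -3, -4, 3/2, 64/3, -1/8, -1024/5, 1/240, …
ICs: h(0) = -3, h′(0) = -4, h′′(0) = 3, h′′′(0) = 128.

f: a_k = 0, -4, 0, 64/3, 0, -1024/5, 0, …
g: a_k = -3, 0, 3/2, 0, -1/8, 0, 1/240, …
Sum ⇒ L₀ = lclm(L_f,L_g) in ℚ(x)⟨Dx⟩.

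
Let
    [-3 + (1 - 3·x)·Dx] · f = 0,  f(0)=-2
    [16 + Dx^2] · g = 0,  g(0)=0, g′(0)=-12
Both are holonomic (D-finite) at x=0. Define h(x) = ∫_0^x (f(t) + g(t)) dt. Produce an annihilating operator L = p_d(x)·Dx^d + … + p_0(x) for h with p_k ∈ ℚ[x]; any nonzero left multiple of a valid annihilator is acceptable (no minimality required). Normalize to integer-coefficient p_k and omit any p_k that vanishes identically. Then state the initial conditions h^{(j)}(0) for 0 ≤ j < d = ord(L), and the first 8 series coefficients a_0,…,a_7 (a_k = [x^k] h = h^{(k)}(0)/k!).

f: a_k = -2, -6, -18, -54, -162, -486, -1458, -4374, …
g: a_k = 0, -12, 0, 32, 0, -128/5, 0, 1024/105, …
Weyl lclm of L_f,L_g ⇒ L₀ (ord ≤ 3).
∫: right-multiply L₀ by Dx.
L = (1680 - 2304·x + 3456·x^2)·Dx + (-272 + 1584·x - 3456·x^2 + 3456·x^3)·Dx^2 + (105 - 144·x + 216·x^2)·Dx^3 + (-17 + 99·x - 216·x^2 + 216·x^3)·Dx^4  (order 4).
h: a_k = 0, -2, -9, -6, -11/2, -162/5, -1279/15, -1458/7, …
ICs: h(0) = 0, h′(0) = -2, h′′(0) = -18, h′′′(0) = -36.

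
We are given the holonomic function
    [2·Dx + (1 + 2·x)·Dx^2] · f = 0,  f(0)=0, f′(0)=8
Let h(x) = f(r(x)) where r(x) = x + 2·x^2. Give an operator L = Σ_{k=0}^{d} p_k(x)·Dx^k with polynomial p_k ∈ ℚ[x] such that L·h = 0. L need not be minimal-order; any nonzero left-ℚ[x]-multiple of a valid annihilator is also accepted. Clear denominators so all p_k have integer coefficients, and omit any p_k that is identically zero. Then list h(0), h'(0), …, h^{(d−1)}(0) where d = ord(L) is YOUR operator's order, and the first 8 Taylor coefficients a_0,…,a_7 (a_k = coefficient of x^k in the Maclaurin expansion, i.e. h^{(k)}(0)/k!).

L = (-2 + 8·x + 16·x^2)·Dx + (1 + 6·x + 12·x^2 + 16·x^3)·Dx^2  (order 2).
h: a_k = 0, 8, 8, -64/3, 16, 128/5, -256/3, 512/7, …
ICs: h(0) = 0, h′(0) = 8.

f: a_k = 0, 8, -8, 32/3, -16, 128/5, -128/3, 512/7, …
f∘r: x↦r, Dx↦Dx/r' in L_f ⇒ L₀.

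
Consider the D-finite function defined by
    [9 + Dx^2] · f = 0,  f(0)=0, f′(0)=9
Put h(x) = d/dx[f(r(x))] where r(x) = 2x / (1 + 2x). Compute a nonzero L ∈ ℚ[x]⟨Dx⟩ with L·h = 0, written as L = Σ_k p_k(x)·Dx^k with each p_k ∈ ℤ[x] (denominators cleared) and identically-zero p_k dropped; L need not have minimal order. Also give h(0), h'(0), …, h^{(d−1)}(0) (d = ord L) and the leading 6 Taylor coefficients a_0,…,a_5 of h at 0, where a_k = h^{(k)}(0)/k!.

L = (60 + 96·x + 96·x^2) + (12 + 72·x + 144·x^2 + 96·x^3)·Dx + (1 + 8·x + 24·x^2 + 32·x^3 + 16·x^4)·Dx^2  (order 2).
h: a_k = 18, -72, -108, 2016, -10548, 36720, …
ICs: h(0) = 18, h′(0) = -72.

f: a_k = 0, 9, 0, -27/2, 0, 243/40, …
f∘r: x↦r, Dx↦Dx/r' in L_f ⇒ L₀.
h=h₀': d/dx-closure on L₀ ⇒ L.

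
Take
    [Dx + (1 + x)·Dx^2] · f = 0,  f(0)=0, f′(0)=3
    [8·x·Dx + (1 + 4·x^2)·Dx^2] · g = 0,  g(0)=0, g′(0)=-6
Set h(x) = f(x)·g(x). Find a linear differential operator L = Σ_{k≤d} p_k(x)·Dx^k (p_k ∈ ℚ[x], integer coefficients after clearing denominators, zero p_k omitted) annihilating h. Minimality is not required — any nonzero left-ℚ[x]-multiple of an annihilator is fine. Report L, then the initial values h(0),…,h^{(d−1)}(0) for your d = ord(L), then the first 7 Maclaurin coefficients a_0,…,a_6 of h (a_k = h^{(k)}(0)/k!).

f: a_k = 0, 3, -3/2, 1, -3/4, 3/5, -1/2, …
g: a_k = 0, -6, 0, 8, 0, -96/5, 0, …
Product ⇒ symmetric product L₀, ord ≤ 4.
L = (288 + 560·x + 3584·x^2 + 8640·x^3 + 7680·x^4 + 3328·x^5 + 1024·x^7)·Dx + (258 + 1840·x + 6992·x^2 + 19264·x^3 + 29440·x^4 + 23808·x^5 + 8960·x^6 + 3072·x^7 + 3584·x^8)·Dx^2 + (36 + 628·x + 2496·x^2 + 6192·x^3 + 12288·x^4 + 15936·x^5 + 12288·x^6 + 5376·x^7 + 3072·x^8 + 2048·x^9)·Dx^3 + (17 + 66·x + 241·x^2 + 608·x^3 + 1152·x^4 + 1728·x^5 + 2016·x^6 + 1536·x^7 + 768·x^8 + 512·x^9 + 256·x^10)·Dx^4  (order 4).
h: a_k = 0, 0, -18, 9, 18, -15/2, -266/5, …
ICs: h(0) = 0, h′(0) = 0, h′′(0) = -36, h′′′(0) = 54.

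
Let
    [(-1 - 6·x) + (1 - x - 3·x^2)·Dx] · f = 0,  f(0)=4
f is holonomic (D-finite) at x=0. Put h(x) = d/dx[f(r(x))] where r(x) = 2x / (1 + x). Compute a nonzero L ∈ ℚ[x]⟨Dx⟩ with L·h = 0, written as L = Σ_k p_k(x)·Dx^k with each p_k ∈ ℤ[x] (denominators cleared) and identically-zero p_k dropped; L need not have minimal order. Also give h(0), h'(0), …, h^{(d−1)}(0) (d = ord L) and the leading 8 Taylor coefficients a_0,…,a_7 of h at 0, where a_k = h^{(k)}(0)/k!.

f: a_k = 4, 4, 16, 28, 76, 160, 388, 868, …
h₀=f(r): pull back L_f along r ⇒ L₀.
h=h₀': d/dx-closure on L₀ ⇒ L.
L = (14 + 78·x + 546·x^2 + 338·x^3) + (-1 - 14·x + 182·x^3 + 169·x^4)·Dx  (order 1).
h: a_k = 8, 112, 312, 2912, 6760, 56784, 123032, 984256, …
ICs: h(0) = 8.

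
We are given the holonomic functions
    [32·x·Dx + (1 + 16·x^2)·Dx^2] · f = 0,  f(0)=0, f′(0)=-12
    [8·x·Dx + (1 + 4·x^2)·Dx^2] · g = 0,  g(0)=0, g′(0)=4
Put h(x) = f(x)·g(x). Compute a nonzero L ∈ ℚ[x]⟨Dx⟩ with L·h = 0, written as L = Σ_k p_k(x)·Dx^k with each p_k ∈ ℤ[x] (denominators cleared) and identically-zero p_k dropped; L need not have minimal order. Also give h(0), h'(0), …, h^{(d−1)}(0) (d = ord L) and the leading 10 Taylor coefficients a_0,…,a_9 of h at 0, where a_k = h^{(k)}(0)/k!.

f: a_k = 0, -12, 0, 64, 0, -3072/5, 0, 49152/7, 0, -262144/3, …
g: a_k = 0, 4, 0, -16/3, 0, 64/5, 0, -256/7, 0, 1024/9, …
L₀ := L_f ⊗_s L_g (sym. prod.), ord ≤ 4.
L = (-1536·x - 51200·x^3 - 262144·x^5 + 655360·x^7 + 6291456·x^9)·Dx + (-80 - 6592·x^2 - 92160·x^4 - 229376·x^6 + 2293760·x^8 + 9437184·x^10)·Dx^2 + (-160·x - 4480·x^3 - 30720·x^5 + 69632·x^7 + 1310720·x^9 + 3145728·x^11)·Dx^3 + (-1 - 40·x^2 - 464·x^4 + 29696·x^8 + 163840·x^10 + 262144·x^12)·Dx^4  (order 4).
h: a_k = 0, 0, -48, 0, 320, 0, -44288/15, 0, 228352/7, 0, …
ICs: h(0) = 0, h′(0) = 0, h′′(0) = -96, h′′′(0) = 0.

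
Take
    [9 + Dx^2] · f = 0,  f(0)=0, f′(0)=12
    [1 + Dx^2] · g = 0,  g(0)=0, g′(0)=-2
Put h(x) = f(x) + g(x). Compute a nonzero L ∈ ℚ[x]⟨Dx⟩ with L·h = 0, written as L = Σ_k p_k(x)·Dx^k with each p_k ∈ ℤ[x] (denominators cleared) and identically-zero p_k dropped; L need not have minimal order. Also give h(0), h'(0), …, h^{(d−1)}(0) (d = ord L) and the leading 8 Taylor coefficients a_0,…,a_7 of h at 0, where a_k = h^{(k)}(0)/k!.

f: a_k = 0, 12, 0, -18, 0, 81/10, 0, -243/140, …
g: a_k = 0, -2, 0, 1/3, 0, -1/60, 0, 1/2520, …
Weyl lclm of L_f,L_g ⇒ L₀ (ord ≤ 4).
L = 9 + 10·Dx^2 + Dx^4  (order 4).
h: a_k = 0, 10, 0, -53/3, 0, 97/12, 0, -4373/2520, …
ICs: h(0) = 0, h′(0) = 10, h′′(0) = 0, h′′′(0) = -106.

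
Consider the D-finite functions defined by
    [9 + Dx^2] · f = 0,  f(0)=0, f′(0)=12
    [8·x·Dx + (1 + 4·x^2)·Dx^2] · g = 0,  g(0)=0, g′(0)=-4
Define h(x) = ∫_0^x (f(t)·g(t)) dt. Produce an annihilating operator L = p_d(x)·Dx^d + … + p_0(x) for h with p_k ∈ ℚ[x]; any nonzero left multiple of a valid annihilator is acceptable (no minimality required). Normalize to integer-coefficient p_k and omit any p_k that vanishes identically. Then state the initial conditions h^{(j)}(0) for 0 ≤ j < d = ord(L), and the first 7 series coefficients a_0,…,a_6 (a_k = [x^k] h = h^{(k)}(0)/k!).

f: a_k = 0, 12, 0, -18, 0, 81/10, 0, …
g: a_k = 0, -4, 0, 16/3, 0, -64/5, 0, …
f·g: L₀ = L_f ⊗_s L_g, ord ≤ 2·2.
h=∫₀ˣh₀: take L = L₀·Dx.
L = (2925 + 31536·x^2 + 95904·x^4 + 186624·x^6 + 186624·x^8)·Dx + (2448·x + 20160·x^3 + 62208·x^5 + 82944·x^7)·Dx^2 + (442 + 5088·x^2 + 19008·x^4 + 41472·x^6 + 41472·x^8)·Dx^3 + (272·x + 2240·x^3 + 6912·x^5 + 9216·x^7)·Dx^4 + (13 + 176·x^2 + 928·x^4 + 2304·x^6 + 2304·x^8)·Dx^5  (order 5).
h: a_k = 0, 0, 0, -16, 0, 136/5, 0, …
ICs: h(0) = 0, h′(0) = 0, h′′(0) = 0, h′′′(0) = -96, h′′′′(0) = 0.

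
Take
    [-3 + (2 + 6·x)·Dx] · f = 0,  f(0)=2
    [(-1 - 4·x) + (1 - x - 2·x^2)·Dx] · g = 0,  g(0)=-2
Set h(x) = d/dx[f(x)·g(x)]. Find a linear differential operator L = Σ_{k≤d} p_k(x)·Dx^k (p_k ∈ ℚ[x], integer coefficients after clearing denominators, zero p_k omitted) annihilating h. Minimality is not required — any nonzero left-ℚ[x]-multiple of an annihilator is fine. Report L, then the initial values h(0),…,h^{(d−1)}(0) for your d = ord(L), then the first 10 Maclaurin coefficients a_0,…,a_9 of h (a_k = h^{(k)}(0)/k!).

f: a_k = 2, 3, -9/4, 27/8, -405/64, 1701/128, -15309/512, 72171/1024, -2814669/16384, 14073345/32768, …
g: a_k = -2, -2, -6, -10, -22, -42, -86, -170, -342, -682, …
L₀ := L_f ⊗_s L_g (sym. prod.), ord ≤ 1.
Differentiate: ansatz ord ≤ ord L₀ ⇒ L.
L = (27 + 282·x + 663·x^2 + 660·x^3 + 540·x^4) + (-10 - 42·x - 30·x^2 + 98·x^3 + 312·x^4 + 216·x^5)·Dx  (order 1).
h: a_k = -10, -27, -483/4, -1747/8, -51735/64, -162093/128, -2420495/512, -6175875/1024, -436998015/16384, -747436105/32768, …
ICs: h(0) = -10.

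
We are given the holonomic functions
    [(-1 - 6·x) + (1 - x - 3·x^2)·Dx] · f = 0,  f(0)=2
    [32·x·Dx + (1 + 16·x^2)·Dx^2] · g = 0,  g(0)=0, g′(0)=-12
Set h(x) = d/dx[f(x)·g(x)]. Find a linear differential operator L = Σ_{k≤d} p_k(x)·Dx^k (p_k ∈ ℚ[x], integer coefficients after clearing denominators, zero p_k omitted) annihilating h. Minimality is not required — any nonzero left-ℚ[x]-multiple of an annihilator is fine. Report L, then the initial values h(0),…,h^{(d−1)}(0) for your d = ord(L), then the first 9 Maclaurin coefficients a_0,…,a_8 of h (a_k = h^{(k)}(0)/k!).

L = (-74 + 8736·x^2 + 18432·x^3 + 82944·x^4) + (25 + 182·x - 48·x^2 + 96·x^3 + 18432·x^4 + 55296·x^5)·Dx + (-3 - 13·x - 167·x^2 - 16·x^3 - 1472·x^4 + 3072·x^5 + 6912·x^6)·Dx^2  (order 2).
h: a_k = -24, -48, 96, -160, -5864, -38784/5, 323128/5, 1499072/35, -44639328/35, …
ICs: h(0) = -24, h′(0) = -48.

f: a_k = 2, 2, 8, 14, 38, 80, 194, 434, 1016, …
g: a_k = 0, -12, 0, 64, 0, -3072/5, 0, 49152/7, 0, …
Sym-product of L_f,L_g gives L₀ (≤ ord 2).
Derive L from L₀ (diff closure).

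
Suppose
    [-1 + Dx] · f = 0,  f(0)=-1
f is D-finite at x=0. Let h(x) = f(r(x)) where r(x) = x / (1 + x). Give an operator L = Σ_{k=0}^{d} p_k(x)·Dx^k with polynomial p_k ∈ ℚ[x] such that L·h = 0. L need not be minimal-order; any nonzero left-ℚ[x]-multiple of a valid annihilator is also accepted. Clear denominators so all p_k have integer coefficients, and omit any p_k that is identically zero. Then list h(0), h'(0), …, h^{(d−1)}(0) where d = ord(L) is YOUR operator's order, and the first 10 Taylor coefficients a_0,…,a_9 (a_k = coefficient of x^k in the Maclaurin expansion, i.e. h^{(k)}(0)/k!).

f: a_k = -1, -1, -1/2, -1/6, -1/24, -1/120, -1/720, -1/5040, -1/40320, -1/362880, …
Substitute x→r, Dx→(1/r')Dx; clear ⇒ L₀.
L = -1 + (1 + 2·x + x^2)·Dx  (order 1).
h: a_k = -1, -1, 1/2, -1/6, -1/24, 19/120, -151/720, 1091/5040, -7841/40320, 56519/362880, …
ICs: h(0) = -1.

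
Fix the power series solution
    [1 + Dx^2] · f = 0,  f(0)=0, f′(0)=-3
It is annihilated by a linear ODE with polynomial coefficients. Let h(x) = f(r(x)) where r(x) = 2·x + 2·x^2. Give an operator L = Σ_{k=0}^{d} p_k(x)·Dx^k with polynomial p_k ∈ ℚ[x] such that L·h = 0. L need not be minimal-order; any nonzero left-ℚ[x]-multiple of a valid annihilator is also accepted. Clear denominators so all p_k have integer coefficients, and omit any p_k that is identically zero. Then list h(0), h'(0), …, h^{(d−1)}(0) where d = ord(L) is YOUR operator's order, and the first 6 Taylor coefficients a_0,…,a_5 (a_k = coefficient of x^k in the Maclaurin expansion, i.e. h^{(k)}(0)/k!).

f: a_k = 0, -3, 0, 1/2, 0, -1/40, …
L₀ from L_f via x↦r, Dx↦r'^{-1}Dx.
L = (4 + 24·x + 48·x^2 + 32·x^3) - 2·Dx + (1 + 2·x)·Dx^2  (order 2).
h: a_k = 0, -6, -6, 4, 12, 56/5, …
ICs: h(0) = 0, h′(0) = -6.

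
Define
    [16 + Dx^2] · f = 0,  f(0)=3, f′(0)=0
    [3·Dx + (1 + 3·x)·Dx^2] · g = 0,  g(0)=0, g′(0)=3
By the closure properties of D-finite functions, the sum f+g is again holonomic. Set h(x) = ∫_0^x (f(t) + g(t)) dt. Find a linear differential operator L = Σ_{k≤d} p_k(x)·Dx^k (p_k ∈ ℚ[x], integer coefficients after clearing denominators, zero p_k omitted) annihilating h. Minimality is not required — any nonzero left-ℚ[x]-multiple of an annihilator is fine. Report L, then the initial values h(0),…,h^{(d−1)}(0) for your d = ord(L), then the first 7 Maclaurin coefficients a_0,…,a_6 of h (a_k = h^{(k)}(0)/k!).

f: a_k = 3, 0, -24, 0, 32, 0, -256/15, …
g: a_k = 0, 3, -9/2, 9, -81/4, 243/5, -243/2, …
Weyl lclm of L_f,L_g ⇒ L₀ (ord ≤ 4).
Integrate: L := L₀·Dx.
L = (1680 + 2304·x + 3456·x^2)·Dx^2 + (272 + 1584·x + 3456·x^2 + 3456·x^3)·Dx^3 + (105 + 144·x + 216·x^2)·Dx^4 + (17 + 99·x + 216·x^2 + 216·x^3)·Dx^5  (order 5).
h: a_k = 0, 3, 3/2, -19/2, 9/4, 47/20, 81/10, …
ICs: h(0) = 0, h′(0) = 3, h′′(0) = 3, h′′′(0) = -57, h′′′′(0) = 54.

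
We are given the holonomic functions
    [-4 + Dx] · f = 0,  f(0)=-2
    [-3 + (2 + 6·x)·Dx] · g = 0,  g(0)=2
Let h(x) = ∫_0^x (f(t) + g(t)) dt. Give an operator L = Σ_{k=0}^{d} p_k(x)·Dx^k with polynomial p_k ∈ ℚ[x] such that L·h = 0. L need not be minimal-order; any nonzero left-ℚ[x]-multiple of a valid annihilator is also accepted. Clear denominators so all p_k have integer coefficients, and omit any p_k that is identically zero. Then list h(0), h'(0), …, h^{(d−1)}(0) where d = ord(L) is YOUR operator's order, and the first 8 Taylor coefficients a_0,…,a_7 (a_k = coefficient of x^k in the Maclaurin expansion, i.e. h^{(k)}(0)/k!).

f: a_k = -2, -8, -16, -64/3, -64/3, -256/15, -512/45, -2048/315, …
g: a_k = 2, 3, -9/4, 27/8, -405/64, 1701/128, -15309/512, 72171/1024, …
Sum ⇒ L₀ = lclm(L_f,L_g) in ℚ(x)⟨Dx⟩.
Integrate: L := L₀·Dx.
L = (132 + 288·x)·Dx + (-73 - 384·x - 576·x^2)·Dx^2 + (10 + 78·x + 144·x^2)·Dx^3  (order 3).
h: a_k = 0, 0, -5/2, -73/12, -431/96, -5311/960, -7253/11520, -951049/161280, …
ICs: h(0) = 0, h′(0) = 0, h′′(0) = -5.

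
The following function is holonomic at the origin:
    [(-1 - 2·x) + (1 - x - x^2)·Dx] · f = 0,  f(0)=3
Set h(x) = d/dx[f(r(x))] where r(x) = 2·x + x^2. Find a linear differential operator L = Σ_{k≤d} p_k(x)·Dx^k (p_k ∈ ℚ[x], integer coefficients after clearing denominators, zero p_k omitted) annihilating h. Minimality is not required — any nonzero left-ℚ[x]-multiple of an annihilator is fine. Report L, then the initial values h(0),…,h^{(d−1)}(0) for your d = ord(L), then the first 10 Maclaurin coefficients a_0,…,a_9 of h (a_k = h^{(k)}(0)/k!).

f: a_k = 3, 3, 6, 9, 15, 24, 39, 63, 102, 165, …
Substitute x→r, Dx→(1/r')Dx; clear ⇒ L₀.
Derive L from L₀ (diff closure).
L = (9 + 42·x + 105·x^2 + 164·x^3 + 141·x^4 + 60·x^5 + 10·x^6) + (-1 - 3·x + 9·x^2 + 39·x^3 + 55·x^4 + 39·x^5 + 14·x^6 + 2·x^7)·Dx  (order 1).
h: a_k = 6, 54, 288, 1416, 6510, 28710, 123144, 517368, 2139696, 8739960, …
ICs: h(0) = 6.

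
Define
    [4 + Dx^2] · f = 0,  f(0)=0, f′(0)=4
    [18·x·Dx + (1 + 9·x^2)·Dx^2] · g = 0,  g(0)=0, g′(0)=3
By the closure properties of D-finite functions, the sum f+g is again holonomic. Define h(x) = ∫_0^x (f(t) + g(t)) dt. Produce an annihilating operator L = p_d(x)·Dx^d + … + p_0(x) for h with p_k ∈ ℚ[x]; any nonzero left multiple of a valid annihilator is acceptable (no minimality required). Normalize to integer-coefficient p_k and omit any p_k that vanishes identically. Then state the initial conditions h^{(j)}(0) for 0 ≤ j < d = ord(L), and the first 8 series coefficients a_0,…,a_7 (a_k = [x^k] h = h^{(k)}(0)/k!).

f: a_k = 0, 4, 0, -8/3, 0, 8/15, 0, -16/315, …
g: a_k = 0, 3, 0, -9, 0, 243/5, 0, -2187/7, …
f+g: L₀ = lclm(L_f,L_g), ord ≤ 2+2.
∫: right-multiply L₀ by Dx.
L = (-3744·x + 37584·x^3 + 11664·x^5)·Dx^2 + (-28 + 864·x^2 + 10692·x^4 + 5832·x^6)·Dx^3 + (-936·x + 9396·x^3 + 2916·x^5)·Dx^4 + (-7 + 216·x^2 + 2673·x^4 + 1458·x^6)·Dx^5  (order 5).
h: a_k = 0, 0, 7/2, 0, -35/12, 0, 737/90, 0, …
ICs: h(0) = 0, h′(0) = 0, h′′(0) = 7, h′′′(0) = 0, h′′′′(0) = -70.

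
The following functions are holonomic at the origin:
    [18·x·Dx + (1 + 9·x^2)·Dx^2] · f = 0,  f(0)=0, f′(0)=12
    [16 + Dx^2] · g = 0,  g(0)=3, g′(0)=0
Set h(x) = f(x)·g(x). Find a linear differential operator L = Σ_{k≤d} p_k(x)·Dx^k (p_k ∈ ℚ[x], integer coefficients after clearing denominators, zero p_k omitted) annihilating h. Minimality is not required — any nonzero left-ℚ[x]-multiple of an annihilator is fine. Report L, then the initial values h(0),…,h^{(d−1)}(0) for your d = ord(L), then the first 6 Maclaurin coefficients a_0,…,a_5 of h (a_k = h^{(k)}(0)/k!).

L = (20800 + 494784·x^2 + 2923776·x^4 + 11943936·x^6 + 26873856·x^8) + (19584·x + 342144·x^3 + 2239488·x^5 + 6718464·x^7)·Dx + (1700 + 42732·x^2 + 318816·x^4 + 1492992·x^6 + 3359232·x^8)·Dx^2 + (1224·x + 21384·x^3 + 139968·x^5 + 419904·x^7)·Dx^3 + (25 + 738·x^2 + 8505·x^4 + 46656·x^6 + 104976·x^8)·Dx^4  (order 4).
h: a_k = 0, 36, 0, -396, 0, 9156/5, …
ICs: h(0) = 0, h′(0) = 36, h′′(0) = 0, h′′′(0) = -2376.

f: a_k = 0, 12, 0, -36, 0, 972/5, …
g: a_k = 3, 0, -24, 0, 32, 0, …
L₀ := L_f ⊗_s L_g (sym. prod.), ord ≤ 4.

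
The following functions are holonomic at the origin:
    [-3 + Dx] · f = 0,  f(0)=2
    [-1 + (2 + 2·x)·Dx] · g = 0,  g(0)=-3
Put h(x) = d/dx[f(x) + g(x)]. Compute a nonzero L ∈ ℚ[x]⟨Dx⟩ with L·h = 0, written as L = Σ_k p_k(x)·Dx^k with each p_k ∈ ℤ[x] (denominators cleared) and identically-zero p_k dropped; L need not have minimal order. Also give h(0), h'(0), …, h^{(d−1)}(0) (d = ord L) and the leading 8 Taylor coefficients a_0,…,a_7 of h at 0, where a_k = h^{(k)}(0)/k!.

f: a_k = 2, 6, 9, 9, 27/4, 81/20, 81/40, 243/280, …
g: a_k = -3, -3/2, 3/8, -3/16, 15/128, -21/256, 63/1024, -99/2048, …
Sum ⇒ L₀ = lclm(L_f,L_g) in ℚ(x)⟨Dx⟩.
Derive L from L₀ (diff closure).
L = (-27 - 18·x) + (-33 - 72·x - 36·x^2)·Dx + (14 + 26·x + 12·x^2)·Dx^2  (order 2).
h: a_k = 9/2, 75/4, 423/16, 879/32, 5079/256, 32049/2560, 58743/10240, 418293/143360, …
ICs: h(0) = 9/2, h′(0) = 75/4.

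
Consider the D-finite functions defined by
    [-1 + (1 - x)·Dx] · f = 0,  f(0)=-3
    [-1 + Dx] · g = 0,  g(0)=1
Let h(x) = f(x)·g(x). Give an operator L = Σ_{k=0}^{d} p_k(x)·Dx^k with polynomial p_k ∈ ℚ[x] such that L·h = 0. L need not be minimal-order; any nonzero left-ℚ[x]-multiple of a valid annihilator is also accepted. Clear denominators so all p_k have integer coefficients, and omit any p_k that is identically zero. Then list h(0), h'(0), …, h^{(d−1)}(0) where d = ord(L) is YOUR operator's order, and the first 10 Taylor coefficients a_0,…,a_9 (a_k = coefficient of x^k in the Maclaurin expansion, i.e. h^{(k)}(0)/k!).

f: a_k = -3, -3, -3, -3, -3, -3, -3, -3, -3, -3, …
g: a_k = 1, 1, 1/2, 1/6, 1/24, 1/120, 1/720, 1/5040, 1/40320, 1/362880, …
L₀ := L_f ⊗_s L_g (sym. prod.), ord ≤ 1.
L = (2 - x) + (-1 + x)·Dx  (order 1).
h: a_k = -3, -6, -15/2, -8, -65/8, -163/20, -1957/240, -685/84, -109601/13440, -98641/12096, …
ICs: h(0) = -3.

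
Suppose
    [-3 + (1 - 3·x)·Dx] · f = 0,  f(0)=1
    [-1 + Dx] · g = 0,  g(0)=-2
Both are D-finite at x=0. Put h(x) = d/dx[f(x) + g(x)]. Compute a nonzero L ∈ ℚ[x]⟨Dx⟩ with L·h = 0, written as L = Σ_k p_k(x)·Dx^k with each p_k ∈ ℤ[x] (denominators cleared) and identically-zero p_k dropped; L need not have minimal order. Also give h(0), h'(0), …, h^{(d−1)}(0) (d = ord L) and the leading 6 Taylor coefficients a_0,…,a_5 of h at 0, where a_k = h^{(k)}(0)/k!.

f: a_k = 1, 3, 9, 27, 81, 243, …
g: a_k = -2, -2, -1, -1/3, -1/12, -1/60, …
f+g: L₀ = lclm(L_f,L_g), ord ≤ 1+1.
Derive L from L₀ (diff closure).
L = (48 + 18·x) + (-53 - 6·x + 9·x^2)·Dx + (5 - 12·x - 9·x^2)·Dx^2  (order 2).
h: a_k = 1, 16, 80, 971/3, 14579/12, 262439/60, …
ICs: h(0) = 1, h′(0) = 16.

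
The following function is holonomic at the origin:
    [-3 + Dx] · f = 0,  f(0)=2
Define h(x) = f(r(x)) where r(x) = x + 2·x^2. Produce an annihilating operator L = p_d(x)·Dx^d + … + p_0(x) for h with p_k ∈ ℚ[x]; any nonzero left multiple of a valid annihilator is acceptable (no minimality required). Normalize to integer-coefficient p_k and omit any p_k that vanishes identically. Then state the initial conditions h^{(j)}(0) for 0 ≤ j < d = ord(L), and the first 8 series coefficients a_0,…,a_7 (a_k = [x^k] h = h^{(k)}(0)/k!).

L = (-3 - 12·x) + Dx  (order 1).
h: a_k = 2, 6, 21, 45, 387/4, 3321/20, 11061/40, 112887/280, …
ICs: h(0) = 2.

f: a_k = 2, 6, 9, 9, 27/4, 81/20, 81/40, 243/280, …
f∘r: x↦r, Dx↦Dx/r' in L_f ⇒ L₀.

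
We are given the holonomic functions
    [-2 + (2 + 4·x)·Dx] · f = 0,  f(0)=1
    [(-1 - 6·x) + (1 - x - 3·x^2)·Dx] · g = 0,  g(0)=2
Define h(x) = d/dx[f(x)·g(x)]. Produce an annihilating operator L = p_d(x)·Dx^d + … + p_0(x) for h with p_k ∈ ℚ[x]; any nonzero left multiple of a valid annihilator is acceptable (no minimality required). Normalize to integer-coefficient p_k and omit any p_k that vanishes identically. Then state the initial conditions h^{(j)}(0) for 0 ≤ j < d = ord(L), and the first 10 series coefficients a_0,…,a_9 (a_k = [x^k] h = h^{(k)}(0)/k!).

f: a_k = 1, 1, -1/2, 1/2, -5/8, 7/8, -21/16, 33/16, -429/128, 715/128, …
g: a_k = 2, 2, 8, 14, 38, 80, 194, 434, 1016, 2318, …
Product ⇒ symmetric product L₀, ord ≤ 1.
Differentiate: ansatz ord ≤ ord L₀ ⇒ L.
L = (9 + 66·x + 165·x^2 + 210·x^3 + 135·x^4) + (-2 - 9·x - 6·x^2 + 38·x^3 + 87·x^4 + 54·x^5)·Dx  (order 1).
h: a_k = 4, 18, 66, 191, 1155/2, 6147/4, 16989/4, 87579/8, 921555/32, 4663115/64, …
ICs: h(0) = 4.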